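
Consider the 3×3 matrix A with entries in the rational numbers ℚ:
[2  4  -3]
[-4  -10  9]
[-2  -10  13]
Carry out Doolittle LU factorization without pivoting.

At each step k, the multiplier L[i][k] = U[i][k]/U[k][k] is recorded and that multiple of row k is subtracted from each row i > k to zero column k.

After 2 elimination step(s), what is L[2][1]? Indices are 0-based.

L[2][1] = 3

Step 1: pivot at (0,0) is 2.
  row1 ← row1 − (-2)·row0  ⇒  L[1][0]=-2, U row1=(0, -2, 3)
  row2 ← row2 − (-1)·row0  ⇒  L[2][0]=-1, U row2=(0, -6, 10)
Step 2: pivot at (1,1) is -2.
  row2 ← row2 − (3)·row1  ⇒  L[2][1]=3, U row2=(0, 0, 1)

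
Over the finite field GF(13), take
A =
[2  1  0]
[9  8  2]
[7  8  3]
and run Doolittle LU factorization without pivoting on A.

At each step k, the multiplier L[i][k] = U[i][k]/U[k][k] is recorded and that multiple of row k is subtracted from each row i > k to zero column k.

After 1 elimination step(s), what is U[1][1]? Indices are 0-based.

Step 1: pivot at (0,0) is 2.
  row1 ← row1 − (11)·row0  ⇒  L[1][0]=11, U row1=(0, 10, 2)
  row2 ← row2 − (10)·row0  ⇒  L[2][0]=10, U row2=(0, 11, 3)

U[1][1] = 10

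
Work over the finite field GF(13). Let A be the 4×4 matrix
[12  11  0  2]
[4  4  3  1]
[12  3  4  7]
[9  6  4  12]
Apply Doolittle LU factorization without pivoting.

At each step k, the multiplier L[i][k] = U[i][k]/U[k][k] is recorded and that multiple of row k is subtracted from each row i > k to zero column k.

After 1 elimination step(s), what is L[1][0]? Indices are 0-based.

L[1][0] = 9

[col 0] pivot 12
  R1 -= 9*R0 → (0, 9, 3, 9)  (L[1][0] := 9)
  R2 -= 1*R0 → (0, 5, 4, 5)  (L[2][0] := 1)
  R3 -= 4*R0 → (0, 1, 4, 4)  (L[3][0] := 4)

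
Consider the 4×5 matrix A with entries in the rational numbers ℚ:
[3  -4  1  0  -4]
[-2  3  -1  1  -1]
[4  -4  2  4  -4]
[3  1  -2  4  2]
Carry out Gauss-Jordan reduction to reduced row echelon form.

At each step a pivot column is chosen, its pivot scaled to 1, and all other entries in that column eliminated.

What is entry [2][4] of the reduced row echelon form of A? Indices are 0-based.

[1] R0 /= 3  ⇒  (1, -4/3, 1/3, 0, -4/3)
     R1 -= -2·R0  ⇒  (0, 1/3, -1/3, 1, -11/3)
     R2 -= 4·R0  ⇒  (0, 4/3, 2/3, 4, 4/3)
     R3 -= 3·R0  ⇒  (0, 5, -3, 4, 6)
[2] R1 /= 1/3  ⇒  (0, 1, -1, 3, -11)
     R0 -= -4/3·R1  ⇒  (1, 0, -1, 4, -16)
     R2 -= 4/3·R1  ⇒  (0, 0, 2, 0, 16)
     R3 -= 5·R1  ⇒  (0, 0, 2, -11, 61)
[3] R2 /= 2  ⇒  (0, 0, 1, 0, 8)
     R0 -= -1·R2  ⇒  (1, 0, 0, 4, -8)
     R1 -= -1·R2  ⇒  (0, 1, 0, 3, -3)
     R3 -= 2·R2  ⇒  (0, 0, 0, -11, 45)
[4] R3 /= -11  ⇒  (0, 0, 0, 1, -45/11)
     R0 -= 4·R3  ⇒  (1, 0, 0, 0, 92/11)
     R1 -= 3·R3  ⇒  (0, 1, 0, 0, 102/11)

M[2][4] = 8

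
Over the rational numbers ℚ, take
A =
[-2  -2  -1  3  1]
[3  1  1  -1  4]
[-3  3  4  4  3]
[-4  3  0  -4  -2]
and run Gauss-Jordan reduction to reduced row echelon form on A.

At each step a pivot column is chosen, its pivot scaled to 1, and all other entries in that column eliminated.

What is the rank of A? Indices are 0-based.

rank = 4

pivot(0,0)=-2: scale R0 → (1, 1, 1/2, -3/2, -1/2)
  clear (1,0): R1 −= (3)R0 → (0, -2, -1/2, 7/2, 11/2)
  clear (2,0): R2 −= (-3)R0 → (0, 6, 11/2, -1/2, 3/2)
  clear (3,0): R3 −= (-4)R0 → (0, 7, 2, -10, -4)
pivot(1,1)=-2: scale R1 → (0, 1, 1/4, -7/4, -11/4)
  clear (0,1): R0 −= (1)R1 → (1, 0, 1/4, 1/4, 9/4)
  clear (2,1): R2 −= (6)R1 → (0, 0, 4, 10, 18)
  clear (3,1): R3 −= (7)R1 → (0, 0, 1/4, 9/4, 61/4)
pivot(2,2)=4: scale R2 → (0, 0, 1, 5/2, 9/2)
  clear (0,2): R0 −= (1/4)R2 → (1, 0, 0, -3/8, 9/8)
  clear (1,2): R1 −= (1/4)R2 → (0, 1, 0, -19/8, -31/8)
  clear (3,2): R3 −= (1/4)R2 → (0, 0, 0, 13/8, 113/8)
pivot(3,3)=13/8: scale R3 → (0, 0, 0, 1, 113/13)
  clear (0,3): R0 −= (-3/8)R3 → (1, 0, 0, 0, 57/13)
  clear (1,3): R1 −= (-19/8)R3 → (0, 1, 0, 0, 218/13)
  clear (2,3): R2 −= (5/2)R3 → (0, 0, 1, 0, -224/13)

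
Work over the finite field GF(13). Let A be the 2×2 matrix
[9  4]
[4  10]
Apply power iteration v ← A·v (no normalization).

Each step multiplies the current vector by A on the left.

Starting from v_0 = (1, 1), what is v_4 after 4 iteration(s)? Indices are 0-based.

v_4 = (4, 8)

v_0 = (1, 1).
v_1 = A·v_0 = (0, 1).
v_2 = A·v_1 = (4, 10).
v_3 = A·v_2 = (11, 12).
v_4 = A·v_3 = (4, 8).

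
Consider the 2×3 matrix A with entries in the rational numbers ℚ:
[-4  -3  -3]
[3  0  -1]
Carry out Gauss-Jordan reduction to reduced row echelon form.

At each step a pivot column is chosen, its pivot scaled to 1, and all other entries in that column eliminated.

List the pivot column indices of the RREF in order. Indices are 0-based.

step 1: normalize row 0 (÷-4) = (1, 3/4, 3/4)
  row 1: subtract 3×row0 = (0, -9/4, -13/4)
step 2: normalize row 1 (÷-9/4) = (0, 1, 13/9)
  row 0: subtract 3/4×row1 = (1, 0, -1/3)

pivot columns: 0, 1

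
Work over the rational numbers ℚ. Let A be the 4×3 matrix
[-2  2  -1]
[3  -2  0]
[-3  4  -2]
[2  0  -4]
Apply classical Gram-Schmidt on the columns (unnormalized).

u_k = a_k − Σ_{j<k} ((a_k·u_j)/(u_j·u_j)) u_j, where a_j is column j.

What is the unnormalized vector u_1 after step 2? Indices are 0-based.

u_1 = (4/13, 7/13, 19/13, 22/13)

Step 1: u_0 = a_0 = (-2, 3, -3, 2).
Step 2: u_1 = a_1 − (-11/13)·u_0 = (4/13, 7/13, 19/13, 22/13).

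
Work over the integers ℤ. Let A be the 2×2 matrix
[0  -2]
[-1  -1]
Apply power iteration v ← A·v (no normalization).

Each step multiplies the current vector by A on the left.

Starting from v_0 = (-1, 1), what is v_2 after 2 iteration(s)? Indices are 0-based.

v_0 = (-1, 1).
v_1 = A·v_0 = (-2, 0).
v_2 = A·v_1 = (0, 2).

v_2 = (0, 2)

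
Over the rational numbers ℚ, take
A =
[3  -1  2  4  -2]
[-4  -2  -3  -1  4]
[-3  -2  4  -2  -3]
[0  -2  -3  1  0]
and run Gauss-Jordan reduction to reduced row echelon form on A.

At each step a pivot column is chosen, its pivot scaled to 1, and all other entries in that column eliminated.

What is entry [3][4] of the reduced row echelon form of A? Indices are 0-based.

step 1: normalize row 0 (÷3) = (1, -1/3, 2/3, 4/3, -2/3)
  row 1: subtract -4×row0 = (0, -10/3, -1/3, 13/3, 4/3)
  row 2: subtract -3×row0 = (0, -3, 6, 2, -5)
step 2: normalize row 1 (÷-10/3) = (0, 1, 1/10, -13/10, -2/5)
  row 0: subtract -1/3×row1 = (1, 0, 7/10, 9/10, -4/5)
  row 2: subtract -3×row1 = (0, 0, 63/10, -19/10, -31/5)
  row 3: subtract -2×row1 = (0, 0, -14/5, -8/5, -4/5)
step 3: normalize row 2 (÷63/10) = (0, 0, 1, -19/63, -62/63)
  row 0: subtract 7/10×row2 = (1, 0, 0, 10/9, -1/9)
  row 1: subtract 1/10×row2 = (0, 1, 0, -80/63, -19/63)
  row 3: subtract -14/5×row2 = (0, 0, 0, -22/9, -32/9)
step 4: normalize row 3 (÷-22/9) = (0, 0, 0, 1, 16/11)
  row 0: subtract 10/9×row3 = (1, 0, 0, 0, -19/11)
  row 1: subtract -80/63×row3 = (0, 1, 0, 0, 17/11)
  row 2: subtract -19/63×row3 = (0, 0, 1, 0, -6/11)

M[3][4] = 16/11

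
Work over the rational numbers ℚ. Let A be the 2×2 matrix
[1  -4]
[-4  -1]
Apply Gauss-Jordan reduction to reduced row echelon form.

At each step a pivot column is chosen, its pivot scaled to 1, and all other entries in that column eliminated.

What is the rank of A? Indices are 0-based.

rank = 2

step 1: normalize row 0 (÷1) = (1, -4)
  row 1: subtract -4×row0 = (0, -17)
step 2: normalize row 1 (÷-17) = (0, 1)
  row 0: subtract -4×row1 = (1, 0)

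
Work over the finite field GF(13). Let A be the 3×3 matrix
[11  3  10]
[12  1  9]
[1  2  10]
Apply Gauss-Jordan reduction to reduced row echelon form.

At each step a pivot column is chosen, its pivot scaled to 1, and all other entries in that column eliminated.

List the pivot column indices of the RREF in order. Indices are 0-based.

pivot columns: 0, 1, 2

pivot(0,0)=11: scale R0 → (1, 5, 8)
  clear (1,0): R1 −= (12)R0 → (0, 6, 4)
  clear (2,0): R2 −= (1)R0 → (0, 10, 2)
pivot(1,1)=6: scale R1 → (0, 1, 5)
  clear (0,1): R0 −= (5)R1 → (1, 0, 9)
  clear (2,1): R2 −= (10)R1 → (0, 0, 4)
pivot(2,2)=4: scale R2 → (0, 0, 1)
  clear (0,2): R0 −= (9)R2 → (1, 0, 0)
  clear (1,2): R1 −= (5)R2 → (0, 1, 0)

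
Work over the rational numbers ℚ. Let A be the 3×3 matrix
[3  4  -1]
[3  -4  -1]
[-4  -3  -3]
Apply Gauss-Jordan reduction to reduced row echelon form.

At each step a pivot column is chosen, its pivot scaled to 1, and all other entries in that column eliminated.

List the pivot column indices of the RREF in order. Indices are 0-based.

pivot columns: 0, 1, 2

step 1: normalize row 0 (÷3) = (1, 4/3, -1/3)
  row 1: subtract 3×row0 = (0, -8, 0)
  row 2: subtract -4×row0 = (0, 7/3, -13/3)
step 2: normalize row 1 (÷-8) = (0, 1, 0)
  row 0: subtract 4/3×row1 = (1, 0, -1/3)
  row 2: subtract 7/3×row1 = (0, 0, -13/3)
step 3: normalize row 2 (÷-13/3) = (0, 0, 1)
  row 0: subtract -1/3×row2 = (1, 0, 0)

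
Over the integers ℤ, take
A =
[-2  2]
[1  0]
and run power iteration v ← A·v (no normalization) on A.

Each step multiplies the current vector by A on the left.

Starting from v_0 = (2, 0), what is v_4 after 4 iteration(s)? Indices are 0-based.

v_4 = (88, -32)

v_0 = (2, 0).
v_1 = A·v_0 = (-4, 2).
v_2 = A·v_1 = (12, -4).
v_3 = A·v_2 = (-32, 12).
v_4 = A·v_3 = (88, -32).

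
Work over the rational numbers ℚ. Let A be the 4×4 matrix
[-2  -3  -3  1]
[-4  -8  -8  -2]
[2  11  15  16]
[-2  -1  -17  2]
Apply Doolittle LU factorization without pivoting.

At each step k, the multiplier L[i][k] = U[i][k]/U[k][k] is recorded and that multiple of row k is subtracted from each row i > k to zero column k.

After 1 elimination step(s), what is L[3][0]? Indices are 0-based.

L[3][0] = 1

[col 0] pivot -2
  R1 -= 2*R0 → (0, -2, -2, -4)  (L[1][0] := 2)
  R2 -= -1*R0 → (0, 8, 12, 17)  (L[2][0] := -1)
  R3 -= 1*R0 → (0, 2, -14, 1)  (L[3][0] := 1)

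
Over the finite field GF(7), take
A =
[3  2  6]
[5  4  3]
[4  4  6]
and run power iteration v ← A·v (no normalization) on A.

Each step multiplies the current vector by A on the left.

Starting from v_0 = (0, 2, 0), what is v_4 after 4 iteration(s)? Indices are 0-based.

v_0 = (0, 2, 0).
v_1 = A·v_0 = (4, 1, 1).
v_2 = A·v_1 = (6, 6, 5).
v_3 = A·v_2 = (4, 6, 1).
v_4 = A·v_3 = (2, 5, 4).

v_4 = (2, 5, 4)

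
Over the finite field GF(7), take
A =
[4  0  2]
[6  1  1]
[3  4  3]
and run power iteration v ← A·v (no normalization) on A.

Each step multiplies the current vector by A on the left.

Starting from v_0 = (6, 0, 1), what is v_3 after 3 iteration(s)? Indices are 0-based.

v_3 = (0, 0, 5)

v_0 = (6, 0, 1).
v_1 = A·v_0 = (5, 2, 0).
v_2 = A·v_1 = (6, 4, 2).
v_3 = A·v_2 = (0, 0, 5).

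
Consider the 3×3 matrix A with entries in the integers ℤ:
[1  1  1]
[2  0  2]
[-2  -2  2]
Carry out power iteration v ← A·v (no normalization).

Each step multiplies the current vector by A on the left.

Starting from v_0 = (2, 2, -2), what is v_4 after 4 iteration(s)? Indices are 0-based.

v_4 = (-130, -108, 276)

v_0 = (2, 2, -2).
v_1 = A·v_0 = (2, 0, -12).
v_2 = A·v_1 = (-10, -20, -28).
v_3 = A·v_2 = (-58, -76, 4).
v_4 = A·v_3 = (-130, -108, 276).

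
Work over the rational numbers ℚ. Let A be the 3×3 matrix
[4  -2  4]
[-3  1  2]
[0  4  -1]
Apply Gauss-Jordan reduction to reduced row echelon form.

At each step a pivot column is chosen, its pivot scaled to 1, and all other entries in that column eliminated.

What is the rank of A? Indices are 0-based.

rank = 3

pivot(0,0)=4: scale R0 → (1, -1/2, 1)
  clear (1,0): R1 −= (-3)R0 → (0, -1/2, 5)
pivot(1,1)=-1/2: scale R1 → (0, 1, -10)
  clear (0,1): R0 −= (-1/2)R1 → (1, 0, -4)
  clear (2,1): R2 −= (4)R1 → (0, 0, 39)
pivot(2,2)=39: scale R2 → (0, 0, 1)
  clear (0,2): R0 −= (-4)R2 → (1, 0, 0)
  clear (1,2): R1 −= (-10)R2 → (0, 1, 0)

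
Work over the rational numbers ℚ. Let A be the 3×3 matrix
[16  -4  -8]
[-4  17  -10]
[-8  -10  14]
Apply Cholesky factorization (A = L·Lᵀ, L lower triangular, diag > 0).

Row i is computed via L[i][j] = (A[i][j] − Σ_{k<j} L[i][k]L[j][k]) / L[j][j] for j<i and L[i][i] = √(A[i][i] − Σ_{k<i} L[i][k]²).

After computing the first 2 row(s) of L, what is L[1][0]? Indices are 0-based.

L[1][0] = -1

Step 1: L[0][0] = √(16) = 4.
  L[1][0] = (-4) / L[0][0] = -1.
Step 2: L[1][1] = √(16) = 4.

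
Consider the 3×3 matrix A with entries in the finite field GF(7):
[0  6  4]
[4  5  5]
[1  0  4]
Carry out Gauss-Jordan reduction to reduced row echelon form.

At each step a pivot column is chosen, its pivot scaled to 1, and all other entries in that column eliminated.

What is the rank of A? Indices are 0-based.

rank = 3

[1] R0 <-> R1
[1] R0 /= 4  ⇒  (1, 3, 3)
     R2 -= 1·R0  ⇒  (0, 4, 1)
[2] R1 /= 6  ⇒  (0, 1, 3)
     R0 -= 3·R1  ⇒  (1, 0, 1)
     R2 -= 4·R1  ⇒  (0, 0, 3)
[3] R2 /= 3  ⇒  (0, 0, 1)
     R0 -= 1·R2  ⇒  (1, 0, 0)
     R1 -= 3·R2  ⇒  (0, 1, 0)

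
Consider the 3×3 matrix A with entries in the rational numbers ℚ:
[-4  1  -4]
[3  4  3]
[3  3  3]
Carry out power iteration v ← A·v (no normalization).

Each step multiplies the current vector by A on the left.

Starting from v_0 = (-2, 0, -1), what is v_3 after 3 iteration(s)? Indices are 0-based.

v_3 = (129, -225, -198)

v_0 = (-2, 0, -1).
v_1 = A·v_0 = (12, -9, -9).
v_2 = A·v_1 = (-21, -27, -18).
v_3 = A·v_2 = (129, -225, -198).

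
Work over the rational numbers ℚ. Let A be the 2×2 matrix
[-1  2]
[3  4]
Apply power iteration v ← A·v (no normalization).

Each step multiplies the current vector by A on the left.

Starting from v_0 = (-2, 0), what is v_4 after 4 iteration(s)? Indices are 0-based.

v_4 = (-206, -522)

v_0 = (-2, 0).
v_1 = A·v_0 = (2, -6).
v_2 = A·v_1 = (-14, -18).
v_3 = A·v_2 = (-22, -114).
v_4 = A·v_3 = (-206, -522).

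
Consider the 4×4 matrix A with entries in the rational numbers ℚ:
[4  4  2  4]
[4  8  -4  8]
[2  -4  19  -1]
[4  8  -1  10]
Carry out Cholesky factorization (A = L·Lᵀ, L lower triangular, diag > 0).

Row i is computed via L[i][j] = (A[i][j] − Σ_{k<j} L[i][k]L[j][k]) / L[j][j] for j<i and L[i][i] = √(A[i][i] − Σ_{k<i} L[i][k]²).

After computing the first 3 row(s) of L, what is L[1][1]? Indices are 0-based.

L[1][1] = 2

Step 1: L[0][0] = √(4) = 2.
  L[1][0] = (4) / L[0][0] = 2.
Step 2: L[1][1] = √(4) = 2.
  L[2][0] = (2) / L[0][0] = 1.
  L[2][1] = (-6) / L[1][1] = -3.
Step 3: L[2][2] = √(9) = 3.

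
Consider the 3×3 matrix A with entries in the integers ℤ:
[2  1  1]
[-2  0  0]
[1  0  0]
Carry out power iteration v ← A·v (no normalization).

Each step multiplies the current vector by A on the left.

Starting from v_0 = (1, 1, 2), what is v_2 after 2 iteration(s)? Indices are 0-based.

v_0 = (1, 1, 2).
v_1 = A·v_0 = (5, -2, 1).
v_2 = A·v_1 = (9, -10, 5).

v_2 = (9, -10, 5)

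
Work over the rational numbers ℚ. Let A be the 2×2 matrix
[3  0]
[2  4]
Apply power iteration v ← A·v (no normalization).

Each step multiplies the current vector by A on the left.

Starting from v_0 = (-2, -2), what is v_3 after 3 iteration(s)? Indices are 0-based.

v_0 = (-2, -2).
v_1 = A·v_0 = (-6, -12).
v_2 = A·v_1 = (-18, -60).
v_3 = A·v_2 = (-54, -276).

v_3 = (-54, -276)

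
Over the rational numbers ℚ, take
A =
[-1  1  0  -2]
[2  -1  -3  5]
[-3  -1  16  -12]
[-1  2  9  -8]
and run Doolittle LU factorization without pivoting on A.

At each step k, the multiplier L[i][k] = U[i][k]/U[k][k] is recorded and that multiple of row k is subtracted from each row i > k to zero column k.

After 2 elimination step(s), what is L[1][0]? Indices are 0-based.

Step 1: pivot at (0,0) is -1.
  row1 ← row1 − (-2)·row0  ⇒  L[1][0]=-2, U row1=(0, 1, -3, 1)
  row2 ← row2 − (3)·row0  ⇒  L[2][0]=3, U row2=(0, -4, 16, -6)
  row3 ← row3 − (1)·row0  ⇒  L[3][0]=1, U row3=(0, 1, 9, -6)
Step 2: pivot at (1,1) is 1.
  row2 ← row2 − (-4)·row1  ⇒  L[2][1]=-4, U row2=(0, 0, 4, -2)
  row3 ← row3 − (1)·row1  ⇒  L[3][1]=1, U row3=(0, 0, 12, -7)

L[1][0] = -2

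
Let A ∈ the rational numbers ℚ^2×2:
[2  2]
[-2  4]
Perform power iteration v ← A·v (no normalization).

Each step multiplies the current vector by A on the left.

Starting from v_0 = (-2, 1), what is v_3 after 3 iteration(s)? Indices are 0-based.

v_3 = (96, 120)

v_0 = (-2, 1).
v_1 = A·v_0 = (-2, 8).
v_2 = A·v_1 = (12, 36).
v_3 = A·v_2 = (96, 120).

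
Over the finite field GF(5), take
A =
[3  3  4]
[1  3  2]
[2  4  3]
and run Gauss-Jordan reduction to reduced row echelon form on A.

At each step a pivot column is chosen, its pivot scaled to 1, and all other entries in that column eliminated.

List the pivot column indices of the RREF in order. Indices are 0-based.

pivot columns: 0, 1, 2

step 1: normalize row 0 (÷3) = (1, 1, 3)
  row 1: subtract 1×row0 = (0, 2, 4)
  row 2: subtract 2×row0 = (0, 2, 2)
step 2: normalize row 1 (÷2) = (0, 1, 2)
  row 0: subtract 1×row1 = (1, 0, 1)
  row 2: subtract 2×row1 = (0, 0, 3)
step 3: normalize row 2 (÷3) = (0, 0, 1)
  row 0: subtract 1×row2 = (1, 0, 0)
  row 1: subtract 2×row2 = (0, 1, 0)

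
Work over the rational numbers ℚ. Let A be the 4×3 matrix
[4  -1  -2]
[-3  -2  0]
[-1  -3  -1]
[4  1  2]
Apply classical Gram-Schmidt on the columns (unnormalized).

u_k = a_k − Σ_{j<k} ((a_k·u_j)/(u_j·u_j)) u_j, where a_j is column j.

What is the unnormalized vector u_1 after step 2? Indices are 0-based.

Step 1: u_0 = a_0 = (4, -3, -1, 4).
Step 2: u_1 = a_1 − (3/14)·u_0 = (-13/7, -19/14, -39/14, 1/7).

u_1 = (-13/7, -19/14, -39/14, 1/7)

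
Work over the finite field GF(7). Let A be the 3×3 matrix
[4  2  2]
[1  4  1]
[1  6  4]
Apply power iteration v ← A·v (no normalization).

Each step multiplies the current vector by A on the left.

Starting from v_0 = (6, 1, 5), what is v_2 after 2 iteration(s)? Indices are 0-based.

v_0 = (6, 1, 5).
v_1 = A·v_0 = (1, 1, 4).
v_2 = A·v_1 = (0, 2, 2).

v_2 = (0, 2, 2)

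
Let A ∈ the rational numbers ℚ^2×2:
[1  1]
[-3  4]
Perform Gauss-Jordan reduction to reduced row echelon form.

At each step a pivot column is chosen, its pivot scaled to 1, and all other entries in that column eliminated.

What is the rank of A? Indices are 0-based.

step 1: normalize row 0 (÷1) = (1, 1)
  row 1: subtract -3×row0 = (0, 7)
step 2: normalize row 1 (÷7) = (0, 1)
  row 0: subtract 1×row1 = (1, 0)

rank = 2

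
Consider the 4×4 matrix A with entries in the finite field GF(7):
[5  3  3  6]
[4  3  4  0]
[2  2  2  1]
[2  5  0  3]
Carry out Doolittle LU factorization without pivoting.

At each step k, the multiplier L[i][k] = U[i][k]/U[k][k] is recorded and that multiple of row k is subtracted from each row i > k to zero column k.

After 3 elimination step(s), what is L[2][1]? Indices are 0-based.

L[2][1] = 6

[col 0] pivot 5
  R1 -= 5*R0 → (0, 2, 3, 5)  (L[1][0] := 5)
  R2 -= 6*R0 → (0, 5, 5, 0)  (L[2][0] := 6)
  R3 -= 6*R0 → (0, 1, 3, 2)  (L[3][0] := 6)
[col 1] pivot 2
  R2 -= 6*R1 → (0, 0, 1, 5)  (L[2][1] := 6)
  R3 -= 4*R1 → (0, 0, 5, 3)  (L[3][1] := 4)
[col 2] pivot 1
  R3 -= 5*R2 → (0, 0, 0, 6)  (L[3][2] := 5)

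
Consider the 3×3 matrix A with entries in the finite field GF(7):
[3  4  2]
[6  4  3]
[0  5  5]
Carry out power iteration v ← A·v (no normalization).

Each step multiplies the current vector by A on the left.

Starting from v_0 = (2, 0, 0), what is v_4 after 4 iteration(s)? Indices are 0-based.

v_0 = (2, 0, 0).
v_1 = A·v_0 = (6, 5, 0).
v_2 = A·v_1 = (3, 0, 4).
v_3 = A·v_2 = (3, 2, 6).
v_4 = A·v_3 = (1, 2, 5).

v_4 = (1, 2, 5)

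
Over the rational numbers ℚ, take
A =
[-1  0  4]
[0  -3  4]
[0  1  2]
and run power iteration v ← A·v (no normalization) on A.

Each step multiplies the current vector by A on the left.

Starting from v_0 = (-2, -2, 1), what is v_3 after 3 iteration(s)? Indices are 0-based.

v_0 = (-2, -2, 1).
v_1 = A·v_0 = (6, 10, 0).
v_2 = A·v_1 = (-6, -30, 10).
v_3 = A·v_2 = (46, 130, -10).

v_3 = (46, 130, -10)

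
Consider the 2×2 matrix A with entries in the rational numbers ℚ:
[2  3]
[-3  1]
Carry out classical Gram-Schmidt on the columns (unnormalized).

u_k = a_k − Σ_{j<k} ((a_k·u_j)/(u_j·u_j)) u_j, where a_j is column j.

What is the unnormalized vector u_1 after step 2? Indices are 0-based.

u_1 = (33/13, 22/13)

Step 1: u_0 = a_0 = (2, -3).
Step 2: u_1 = a_1 − (3/13)·u_0 = (33/13, 22/13).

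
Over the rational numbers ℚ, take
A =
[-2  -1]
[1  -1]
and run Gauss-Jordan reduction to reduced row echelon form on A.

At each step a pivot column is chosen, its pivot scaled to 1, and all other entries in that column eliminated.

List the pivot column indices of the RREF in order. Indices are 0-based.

pivot(0,0)=-2: scale R0 → (1, 1/2)
  clear (1,0): R1 −= (1)R0 → (0, -3/2)
pivot(1,1)=-3/2: scale R1 → (0, 1)
  clear (0,1): R0 −= (1/2)R1 → (1, 0)

pivot columns: 0, 1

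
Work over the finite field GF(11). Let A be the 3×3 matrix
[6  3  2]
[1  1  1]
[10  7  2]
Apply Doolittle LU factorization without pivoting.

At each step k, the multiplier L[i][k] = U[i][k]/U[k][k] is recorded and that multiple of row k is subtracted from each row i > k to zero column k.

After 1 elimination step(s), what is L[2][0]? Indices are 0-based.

[col 0] pivot 6
  R1 -= 2*R0 → (0, 6, 8)  (L[1][0] := 2)
  R2 -= 9*R0 → (0, 2, 6)  (L[2][0] := 9)

L[2][0] = 9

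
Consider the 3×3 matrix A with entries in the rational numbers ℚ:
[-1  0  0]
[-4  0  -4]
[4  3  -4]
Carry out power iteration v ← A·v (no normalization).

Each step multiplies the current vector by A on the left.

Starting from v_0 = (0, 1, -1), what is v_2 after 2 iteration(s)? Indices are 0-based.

v_0 = (0, 1, -1).
v_1 = A·v_0 = (0, 4, 7).
v_2 = A·v_1 = (0, -28, -16).

v_2 = (0, -28, -16)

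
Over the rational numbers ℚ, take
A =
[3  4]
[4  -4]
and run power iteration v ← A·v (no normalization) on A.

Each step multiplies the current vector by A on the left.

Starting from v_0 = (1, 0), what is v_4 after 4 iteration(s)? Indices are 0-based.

v_0 = (1, 0).
v_1 = A·v_0 = (3, 4).
v_2 = A·v_1 = (25, -4).
v_3 = A·v_2 = (59, 116).
v_4 = A·v_3 = (641, -228).

v_4 = (641, -228)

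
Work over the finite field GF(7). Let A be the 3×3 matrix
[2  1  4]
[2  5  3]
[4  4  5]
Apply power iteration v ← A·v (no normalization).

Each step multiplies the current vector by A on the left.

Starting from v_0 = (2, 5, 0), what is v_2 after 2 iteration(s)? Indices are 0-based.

v_2 = (5, 2, 5)

v_0 = (2, 5, 0).
v_1 = A·v_0 = (2, 1, 0).
v_2 = A·v_1 = (5, 2, 5).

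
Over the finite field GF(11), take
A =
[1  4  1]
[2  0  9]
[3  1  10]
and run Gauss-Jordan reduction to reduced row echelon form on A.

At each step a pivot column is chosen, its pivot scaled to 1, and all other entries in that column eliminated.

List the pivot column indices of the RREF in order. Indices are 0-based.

pivot(0,0)=1: scale R0 → (1, 4, 1)
  clear (1,0): R1 −= (2)R0 → (0, 3, 7)
  clear (2,0): R2 −= (3)R0 → (0, 0, 7)
pivot(1,1)=3: scale R1 → (0, 1, 6)
  clear (0,1): R0 −= (4)R1 → (1, 0, 10)
pivot(2,2)=7: scale R2 → (0, 0, 1)
  clear (0,2): R0 −= (10)R2 → (1, 0, 0)
  clear (1,2): R1 −= (6)R2 → (0, 1, 0)

pivot columns: 0, 1, 2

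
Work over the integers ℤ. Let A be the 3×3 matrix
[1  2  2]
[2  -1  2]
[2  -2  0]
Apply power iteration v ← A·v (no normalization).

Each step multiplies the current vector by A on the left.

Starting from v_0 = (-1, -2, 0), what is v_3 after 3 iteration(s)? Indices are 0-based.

v_0 = (-1, -2, 0).
v_1 = A·v_0 = (-5, 0, 2).
v_2 = A·v_1 = (-1, -6, -10).
v_3 = A·v_2 = (-33, -16, 10).

v_3 = (-33, -16, 10)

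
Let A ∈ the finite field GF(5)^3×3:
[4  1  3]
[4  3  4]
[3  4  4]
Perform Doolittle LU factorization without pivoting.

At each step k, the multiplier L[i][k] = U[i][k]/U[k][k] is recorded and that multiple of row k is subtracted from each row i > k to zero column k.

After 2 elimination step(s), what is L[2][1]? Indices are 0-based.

L[2][1] = 1

k=0: U[0][0]=4
  eliminate (1,0): mult=1, new row 1: (0, 2, 1); set L[1][0]=1
  eliminate (2,0): mult=2, new row 2: (0, 2, 3); set L[2][0]=2
k=1: U[1][1]=2
  eliminate (2,1): mult=1, new row 2: (0, 0, 2); set L[2][1]=1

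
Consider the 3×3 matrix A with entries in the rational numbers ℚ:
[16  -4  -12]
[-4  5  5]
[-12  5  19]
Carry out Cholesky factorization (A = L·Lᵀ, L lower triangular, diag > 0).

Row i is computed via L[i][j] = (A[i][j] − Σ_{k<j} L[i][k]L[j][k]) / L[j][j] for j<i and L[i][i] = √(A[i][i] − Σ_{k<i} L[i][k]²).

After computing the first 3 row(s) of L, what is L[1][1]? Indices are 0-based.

Step 1: L[0][0] = √(16) = 4.
  L[1][0] = (-4) / L[0][0] = -1.
Step 2: L[1][1] = √(4) = 2.
  L[2][0] = (-12) / L[0][0] = -3.
  L[2][1] = (2) / L[1][1] = 1.
Step 3: L[2][2] = √(9) = 3.

L[1][1] = 2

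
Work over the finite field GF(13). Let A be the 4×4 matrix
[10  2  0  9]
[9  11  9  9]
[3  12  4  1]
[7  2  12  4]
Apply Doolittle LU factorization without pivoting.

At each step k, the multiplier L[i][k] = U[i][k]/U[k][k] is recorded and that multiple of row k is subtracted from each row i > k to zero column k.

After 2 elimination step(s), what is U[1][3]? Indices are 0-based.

U[1][3] = 10

k=0: U[0][0]=10
  eliminate (1,0): mult=10, new row 1: (0, 4, 9, 10); set L[1][0]=10
  eliminate (2,0): mult=12, new row 2: (0, 1, 4, 10); set L[2][0]=12
  eliminate (3,0): mult=2, new row 3: (0, 11, 12, 12); set L[3][0]=2
k=1: U[1][1]=4
  eliminate (2,1): mult=10, new row 2: (0, 0, 5, 1); set L[2][1]=10
  eliminate (3,1): mult=6, new row 3: (0, 0, 10, 4); set L[3][1]=6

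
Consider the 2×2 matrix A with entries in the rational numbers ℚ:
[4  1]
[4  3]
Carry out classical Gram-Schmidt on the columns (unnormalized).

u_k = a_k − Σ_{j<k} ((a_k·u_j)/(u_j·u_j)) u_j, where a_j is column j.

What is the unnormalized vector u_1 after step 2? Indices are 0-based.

u_1 = (-1, 1)

Step 1: u_0 = a_0 = (4, 4).
Step 2: u_1 = a_1 − (1/2)·u_0 = (-1, 1).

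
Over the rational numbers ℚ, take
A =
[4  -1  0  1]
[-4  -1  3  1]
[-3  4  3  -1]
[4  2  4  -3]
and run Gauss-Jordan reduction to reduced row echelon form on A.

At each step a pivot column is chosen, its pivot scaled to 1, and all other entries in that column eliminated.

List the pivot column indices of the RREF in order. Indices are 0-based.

[1] R0 /= 4  ⇒  (1, -1/4, 0, 1/4)
     R1 -= -4·R0  ⇒  (0, -2, 3, 2)
     R2 -= -3·R0  ⇒  (0, 13/4, 3, -1/4)
     R3 -= 4·R0  ⇒  (0, 3, 4, -4)
[2] R1 /= -2  ⇒  (0, 1, -3/2, -1)
     R0 -= -1/4·R1  ⇒  (1, 0, -3/8, 0)
     R2 -= 13/4·R1  ⇒  (0, 0, 63/8, 3)
     R3 -= 3·R1  ⇒  (0, 0, 17/2, -1)
[3] R2 /= 63/8  ⇒  (0, 0, 1, 8/21)
     R0 -= -3/8·R2  ⇒  (1, 0, 0, 1/7)
     R1 -= -3/2·R2  ⇒  (0, 1, 0, -3/7)
     R3 -= 17/2·R2  ⇒  (0, 0, 0, -89/21)
[4] R3 /= -89/21  ⇒  (0, 0, 0, 1)
     R0 -= 1/7·R3  ⇒  (1, 0, 0, 0)
     R1 -= -3/7·R3  ⇒  (0, 1, 0, 0)
     R2 -= 8/21·R3  ⇒  (0, 0, 1, 0)

pivot columns: 0, 1, 2, 3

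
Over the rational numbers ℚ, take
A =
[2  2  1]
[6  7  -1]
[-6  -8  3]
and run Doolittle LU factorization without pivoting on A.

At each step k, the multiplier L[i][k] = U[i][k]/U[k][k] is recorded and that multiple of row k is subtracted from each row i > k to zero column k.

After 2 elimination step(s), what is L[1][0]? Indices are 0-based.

[col 0] pivot 2
  R1 -= 3*R0 → (0, 1, -4)  (L[1][0] := 3)
  R2 -= -3*R0 → (0, -2, 6)  (L[2][0] := -3)
[col 1] pivot 1
  R2 -= -2*R1 → (0, 0, -2)  (L[2][1] := -2)

L[1][0] = 3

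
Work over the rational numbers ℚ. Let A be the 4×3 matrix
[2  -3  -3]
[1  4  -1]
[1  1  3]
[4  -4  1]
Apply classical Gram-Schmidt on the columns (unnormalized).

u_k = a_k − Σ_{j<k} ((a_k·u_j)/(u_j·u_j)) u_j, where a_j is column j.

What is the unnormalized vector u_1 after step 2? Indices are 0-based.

u_1 = (-16/11, 105/22, 39/22, -10/11)

Step 1: u_0 = a_0 = (2, 1, 1, 4).
Step 2: u_1 = a_1 − (-17/22)·u_0 = (-16/11, 105/22, 39/22, -10/11).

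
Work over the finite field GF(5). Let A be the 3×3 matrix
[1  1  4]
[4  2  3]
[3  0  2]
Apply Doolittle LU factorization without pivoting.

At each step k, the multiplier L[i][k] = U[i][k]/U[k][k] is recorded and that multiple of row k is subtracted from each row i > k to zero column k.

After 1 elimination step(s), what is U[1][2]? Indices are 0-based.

k=0: U[0][0]=1
  eliminate (1,0): mult=4, new row 1: (0, 3, 2); set L[1][0]=4
  eliminate (2,0): mult=3, new row 2: (0, 2, 0); set L[2][0]=3

U[1][2] = 2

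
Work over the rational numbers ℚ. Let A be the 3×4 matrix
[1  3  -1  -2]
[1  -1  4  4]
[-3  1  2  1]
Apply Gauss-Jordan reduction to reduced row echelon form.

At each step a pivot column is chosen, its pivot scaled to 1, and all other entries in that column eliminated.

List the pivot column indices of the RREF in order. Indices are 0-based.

pivot columns: 0, 1, 2

[1] R0 /= 1  ⇒  (1, 3, -1, -2)
     R1 -= 1·R0  ⇒  (0, -4, 5, 6)
     R2 -= -3·R0  ⇒  (0, 10, -1, -5)
[2] R1 /= -4  ⇒  (0, 1, -5/4, -3/2)
     R0 -= 3·R1  ⇒  (1, 0, 11/4, 5/2)
     R2 -= 10·R1  ⇒  (0, 0, 23/2, 10)
[3] R2 /= 23/2  ⇒  (0, 0, 1, 20/23)
     R0 -= 11/4·R2  ⇒  (1, 0, 0, 5/46)
     R1 -= -5/4·R2  ⇒  (0, 1, 0, -19/46)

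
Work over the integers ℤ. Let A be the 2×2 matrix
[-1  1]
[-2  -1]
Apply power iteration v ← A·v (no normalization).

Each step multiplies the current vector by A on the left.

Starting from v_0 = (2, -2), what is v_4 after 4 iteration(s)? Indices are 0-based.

v_0 = (2, -2).
v_1 = A·v_0 = (-4, -2).
v_2 = A·v_1 = (2, 10).
v_3 = A·v_2 = (8, -14).
v_4 = A·v_3 = (-22, -2).

v_4 = (-22, -2)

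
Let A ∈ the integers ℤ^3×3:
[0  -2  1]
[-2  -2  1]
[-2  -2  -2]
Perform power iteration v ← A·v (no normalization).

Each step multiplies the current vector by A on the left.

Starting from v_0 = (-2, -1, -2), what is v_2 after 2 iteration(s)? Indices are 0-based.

v_2 = (2, 2, -28)

v_0 = (-2, -1, -2).
v_1 = A·v_0 = (0, 4, 10).
v_2 = A·v_1 = (2, 2, -28).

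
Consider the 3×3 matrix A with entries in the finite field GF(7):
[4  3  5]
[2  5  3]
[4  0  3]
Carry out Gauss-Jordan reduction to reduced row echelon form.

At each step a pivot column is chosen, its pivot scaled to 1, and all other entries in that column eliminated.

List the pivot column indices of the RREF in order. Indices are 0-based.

pivot columns: 0, 1, 2

step 1: normalize row 0 (÷4) = (1, 6, 3)
  row 1: subtract 2×row0 = (0, 0, 4)
  row 2: subtract 4×row0 = (0, 4, 5)
step 2: exchange rows 1,2
step 2: normalize row 1 (÷4) = (0, 1, 3)
  row 0: subtract 6×row1 = (1, 0, 6)
step 3: normalize row 2 (÷4) = (0, 0, 1)
  row 0: subtract 6×row2 = (1, 0, 0)
  row 1: subtract 3×row2 = (0, 1, 0)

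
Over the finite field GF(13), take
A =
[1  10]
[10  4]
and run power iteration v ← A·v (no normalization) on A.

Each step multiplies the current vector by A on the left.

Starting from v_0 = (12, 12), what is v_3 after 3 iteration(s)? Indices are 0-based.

v_0 = (12, 12).
v_1 = A·v_0 = (2, 12).
v_2 = A·v_1 = (5, 3).
v_3 = A·v_2 = (9, 10).

v_3 = (9, 10)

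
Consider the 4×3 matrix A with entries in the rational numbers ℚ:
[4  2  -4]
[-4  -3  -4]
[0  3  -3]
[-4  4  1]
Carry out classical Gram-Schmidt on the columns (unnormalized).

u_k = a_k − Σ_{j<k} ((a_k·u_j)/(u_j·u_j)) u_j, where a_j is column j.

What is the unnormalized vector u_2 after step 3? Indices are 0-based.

Step 1: u_0 = a_0 = (4, -4, 0, -4).
Step 2: u_1 = a_1 − (1/12)·u_0 = (5/3, -8/3, 3, 13/3).
Step 3: u_2 = a_2 − (-1/12)·u_0 − (-2/113)·u_1 = (-411/113, -495/113, -333/113, 84/113).

u_2 = (-411/113, -495/113, -333/113, 84/113)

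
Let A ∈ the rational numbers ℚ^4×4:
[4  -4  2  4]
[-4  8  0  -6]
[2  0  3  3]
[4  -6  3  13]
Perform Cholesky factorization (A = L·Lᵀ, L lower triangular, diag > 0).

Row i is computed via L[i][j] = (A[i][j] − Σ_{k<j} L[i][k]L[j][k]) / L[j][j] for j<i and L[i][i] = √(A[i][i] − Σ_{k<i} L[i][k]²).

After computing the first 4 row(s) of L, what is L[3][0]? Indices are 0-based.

L[3][0] = 2

Step 1: L[0][0] = √(4) = 2.
  L[1][0] = (-4) / L[0][0] = -2.
Step 2: L[1][1] = √(4) = 2.
  L[2][0] = (2) / L[0][0] = 1.
  L[2][1] = (2) / L[1][1] = 1.
Step 3: L[2][2] = √(1) = 1.
  L[3][0] = (4) / L[0][0] = 2.
  L[3][1] = (-2) / L[1][1] = -1.
  L[3][2] = (2) / L[2][2] = 2.
Step 4: L[3][3] = √(4) = 2.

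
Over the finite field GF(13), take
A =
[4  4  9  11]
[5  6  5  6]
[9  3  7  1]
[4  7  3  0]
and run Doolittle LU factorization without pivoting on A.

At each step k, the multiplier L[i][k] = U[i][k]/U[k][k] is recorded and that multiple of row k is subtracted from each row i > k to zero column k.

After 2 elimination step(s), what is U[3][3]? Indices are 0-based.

U[3][3] = 9

k=0: U[0][0]=4
  eliminate (1,0): mult=11, new row 1: (0, 1, 10, 2); set L[1][0]=11
  eliminate (2,0): mult=12, new row 2: (0, 7, 3, 12); set L[2][0]=12
  eliminate (3,0): mult=1, new row 3: (0, 3, 7, 2); set L[3][0]=1
k=1: U[1][1]=1
  eliminate (2,1): mult=7, new row 2: (0, 0, 11, 11); set L[2][1]=7
  eliminate (3,1): mult=3, new row 3: (0, 0, 3, 9); set L[3][1]=3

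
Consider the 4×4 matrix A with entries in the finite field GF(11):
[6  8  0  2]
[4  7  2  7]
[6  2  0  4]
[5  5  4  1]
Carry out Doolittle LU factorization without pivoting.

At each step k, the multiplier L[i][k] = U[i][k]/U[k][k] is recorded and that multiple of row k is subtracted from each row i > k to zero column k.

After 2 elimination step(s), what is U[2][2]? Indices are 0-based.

U[2][2] = 5

[col 0] pivot 6
  R1 -= 8*R0 → (0, 9, 2, 2)  (L[1][0] := 8)
  R2 -= 1*R0 → (0, 5, 0, 2)  (L[2][0] := 1)
  R3 -= 10*R0 → (0, 2, 4, 3)  (L[3][0] := 10)
[col 1] pivot 9
  R2 -= 3*R1 → (0, 0, 5, 7)  (L[2][1] := 3)
  R3 -= 10*R1 → (0, 0, 6, 5)  (L[3][1] := 10)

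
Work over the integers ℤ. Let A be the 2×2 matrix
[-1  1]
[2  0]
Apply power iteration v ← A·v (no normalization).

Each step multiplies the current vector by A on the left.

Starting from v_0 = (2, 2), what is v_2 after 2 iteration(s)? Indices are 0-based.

v_2 = (4, 0)

v_0 = (2, 2).
v_1 = A·v_0 = (0, 4).
v_2 = A·v_1 = (4, 0).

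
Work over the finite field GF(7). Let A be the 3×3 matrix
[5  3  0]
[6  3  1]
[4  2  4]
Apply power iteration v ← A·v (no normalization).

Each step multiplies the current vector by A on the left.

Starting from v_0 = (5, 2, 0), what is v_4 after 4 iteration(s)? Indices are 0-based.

v_4 = (0, 1, 3)

v_0 = (5, 2, 0).
v_1 = A·v_0 = (3, 1, 3).
v_2 = A·v_1 = (4, 3, 5).
v_3 = A·v_2 = (1, 3, 0).
v_4 = A·v_3 = (0, 1, 3).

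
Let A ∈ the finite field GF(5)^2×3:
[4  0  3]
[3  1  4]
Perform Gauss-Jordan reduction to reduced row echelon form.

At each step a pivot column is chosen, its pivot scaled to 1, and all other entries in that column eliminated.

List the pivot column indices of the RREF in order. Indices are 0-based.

step 1: normalize row 0 (÷4) = (1, 0, 2)
  row 1: subtract 3×row0 = (0, 1, 3)
step 2: normalize row 1 (÷1) = (0, 1, 3)

pivot columns: 0, 1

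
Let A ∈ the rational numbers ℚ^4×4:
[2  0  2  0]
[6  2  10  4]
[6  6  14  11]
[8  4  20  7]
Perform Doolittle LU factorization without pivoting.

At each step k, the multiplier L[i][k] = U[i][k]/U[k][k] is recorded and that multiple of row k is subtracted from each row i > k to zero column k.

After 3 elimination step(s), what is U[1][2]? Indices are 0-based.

U[1][2] = 4

[col 0] pivot 2
  R1 -= 3*R0 → (0, 2, 4, 4)  (L[1][0] := 3)
  R2 -= 3*R0 → (0, 6, 8, 11)  (L[2][0] := 3)
  R3 -= 4*R0 → (0, 4, 12, 7)  (L[3][0] := 4)
[col 1] pivot 2
  R2 -= 3*R1 → (0, 0, -4, -1)  (L[2][1] := 3)
  R3 -= 2*R1 → (0, 0, 4, -1)  (L[3][1] := 2)
[col 2] pivot -4
  R3 -= -1*R2 → (0, 0, 0, -2)  (L[3][2] := -1)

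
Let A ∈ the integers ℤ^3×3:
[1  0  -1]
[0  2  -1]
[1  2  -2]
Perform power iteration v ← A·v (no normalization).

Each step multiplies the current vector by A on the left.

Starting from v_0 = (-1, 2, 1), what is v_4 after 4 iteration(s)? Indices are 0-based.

v_4 = (-8, 13, 5)

v_0 = (-1, 2, 1).
v_1 = A·v_0 = (-2, 3, 1).
v_2 = A·v_1 = (-3, 5, 2).
v_3 = A·v_2 = (-5, 8, 3).
v_4 = A·v_3 = (-8, 13, 5).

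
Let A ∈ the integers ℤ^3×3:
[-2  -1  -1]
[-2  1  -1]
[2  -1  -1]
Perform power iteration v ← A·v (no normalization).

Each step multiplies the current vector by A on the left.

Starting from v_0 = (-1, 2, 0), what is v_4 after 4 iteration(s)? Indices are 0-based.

v_0 = (-1, 2, 0).
v_1 = A·v_0 = (0, 4, -4).
v_2 = A·v_1 = (0, 8, 0).
v_3 = A·v_2 = (-8, 8, -8).
v_4 = A·v_3 = (16, 32, -16).

v_4 = (16, 32, -16)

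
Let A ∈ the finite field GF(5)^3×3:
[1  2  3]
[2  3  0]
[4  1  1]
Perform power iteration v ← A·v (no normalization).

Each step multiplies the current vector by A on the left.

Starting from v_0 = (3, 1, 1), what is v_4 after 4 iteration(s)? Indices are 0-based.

v_4 = (4, 3, 1)

v_0 = (3, 1, 1).
v_1 = A·v_0 = (3, 4, 4).
v_2 = A·v_1 = (3, 3, 0).
v_3 = A·v_2 = (4, 0, 0).
v_4 = A·v_3 = (4, 3, 1).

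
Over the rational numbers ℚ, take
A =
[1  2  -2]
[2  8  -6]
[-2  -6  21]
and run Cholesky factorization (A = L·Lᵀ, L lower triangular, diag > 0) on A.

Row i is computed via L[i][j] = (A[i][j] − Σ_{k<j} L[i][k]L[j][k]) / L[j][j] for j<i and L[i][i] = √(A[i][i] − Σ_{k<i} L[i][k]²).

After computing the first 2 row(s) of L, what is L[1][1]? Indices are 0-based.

Step 1: L[0][0] = √(1) = 1.
  L[1][0] = (2) / L[0][0] = 2.
Step 2: L[1][1] = √(4) = 2.

L[1][1] = 2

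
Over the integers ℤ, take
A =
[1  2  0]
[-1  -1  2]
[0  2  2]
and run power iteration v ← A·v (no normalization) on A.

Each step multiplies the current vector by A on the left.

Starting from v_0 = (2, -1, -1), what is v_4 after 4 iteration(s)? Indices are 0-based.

v_4 = (-50, -43, -110)

v_0 = (2, -1, -1).
v_1 = A·v_0 = (0, -3, -4).
v_2 = A·v_1 = (-6, -5, -14).
v_3 = A·v_2 = (-16, -17, -38).
v_4 = A·v_3 = (-50, -43, -110).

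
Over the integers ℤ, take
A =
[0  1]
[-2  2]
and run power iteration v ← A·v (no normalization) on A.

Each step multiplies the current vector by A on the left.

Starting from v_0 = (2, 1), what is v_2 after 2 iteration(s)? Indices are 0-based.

v_0 = (2, 1).
v_1 = A·v_0 = (1, -2).
v_2 = A·v_1 = (-2, -6).

v_2 = (-2, -6)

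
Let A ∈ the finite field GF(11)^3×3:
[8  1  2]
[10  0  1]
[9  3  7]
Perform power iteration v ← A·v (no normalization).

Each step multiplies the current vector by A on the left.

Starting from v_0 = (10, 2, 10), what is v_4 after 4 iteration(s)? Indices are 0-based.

v_4 = (8, 5, 10)

v_0 = (10, 2, 10).
v_1 = A·v_0 = (3, 0, 1).
v_2 = A·v_1 = (4, 9, 1).
v_3 = A·v_2 = (10, 8, 4).
v_4 = A·v_3 = (8, 5, 10).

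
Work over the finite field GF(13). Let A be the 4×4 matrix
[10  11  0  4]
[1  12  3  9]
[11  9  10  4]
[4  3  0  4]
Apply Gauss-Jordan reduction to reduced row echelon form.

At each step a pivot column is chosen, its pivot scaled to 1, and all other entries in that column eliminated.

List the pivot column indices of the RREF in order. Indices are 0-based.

step 1: normalize row 0 (÷10) = (1, 5, 0, 3)
  row 1: subtract 1×row0 = (0, 7, 3, 6)
  row 2: subtract 11×row0 = (0, 6, 10, 10)
  row 3: subtract 4×row0 = (0, 9, 0, 5)
step 2: normalize row 1 (÷7) = (0, 1, 6, 12)
  row 0: subtract 5×row1 = (1, 0, 9, 8)
  row 2: subtract 6×row1 = (0, 0, 0, 3)
  row 3: subtract 9×row1 = (0, 0, 11, 1)
step 3: exchange rows 2,3
step 3: normalize row 2 (÷11) = (0, 0, 1, 6)
  row 0: subtract 9×row2 = (1, 0, 0, 6)
  row 1: subtract 6×row2 = (0, 1, 0, 2)
step 4: normalize row 3 (÷3) = (0, 0, 0, 1)
  row 0: subtract 6×row3 = (1, 0, 0, 0)
  row 1: subtract 2×row3 = (0, 1, 0, 0)
  row 2: subtract 6×row3 = (0, 0, 1, 0)

pivot columns: 0, 1, 2, 3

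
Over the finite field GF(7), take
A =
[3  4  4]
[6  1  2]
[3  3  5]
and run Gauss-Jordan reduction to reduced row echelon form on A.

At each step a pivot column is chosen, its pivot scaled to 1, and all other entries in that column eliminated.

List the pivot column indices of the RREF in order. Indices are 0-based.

pivot columns: 0, 1, 2

pivot(0,0)=3: scale R0 → (1, 6, 6)
  clear (1,0): R1 −= (6)R0 → (0, 0, 1)
  clear (2,0): R2 −= (3)R0 → (0, 6, 1)
pivot(1,1): swap R1↔R2
pivot(1,1)=6: scale R1 → (0, 1, 6)
  clear (0,1): R0 −= (6)R1 → (1, 0, 5)
pivot(2,2)=1: scale R2 → (0, 0, 1)
  clear (0,2): R0 −= (5)R2 → (1, 0, 0)
  clear (1,2): R1 −= (6)R2 → (0, 1, 0)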